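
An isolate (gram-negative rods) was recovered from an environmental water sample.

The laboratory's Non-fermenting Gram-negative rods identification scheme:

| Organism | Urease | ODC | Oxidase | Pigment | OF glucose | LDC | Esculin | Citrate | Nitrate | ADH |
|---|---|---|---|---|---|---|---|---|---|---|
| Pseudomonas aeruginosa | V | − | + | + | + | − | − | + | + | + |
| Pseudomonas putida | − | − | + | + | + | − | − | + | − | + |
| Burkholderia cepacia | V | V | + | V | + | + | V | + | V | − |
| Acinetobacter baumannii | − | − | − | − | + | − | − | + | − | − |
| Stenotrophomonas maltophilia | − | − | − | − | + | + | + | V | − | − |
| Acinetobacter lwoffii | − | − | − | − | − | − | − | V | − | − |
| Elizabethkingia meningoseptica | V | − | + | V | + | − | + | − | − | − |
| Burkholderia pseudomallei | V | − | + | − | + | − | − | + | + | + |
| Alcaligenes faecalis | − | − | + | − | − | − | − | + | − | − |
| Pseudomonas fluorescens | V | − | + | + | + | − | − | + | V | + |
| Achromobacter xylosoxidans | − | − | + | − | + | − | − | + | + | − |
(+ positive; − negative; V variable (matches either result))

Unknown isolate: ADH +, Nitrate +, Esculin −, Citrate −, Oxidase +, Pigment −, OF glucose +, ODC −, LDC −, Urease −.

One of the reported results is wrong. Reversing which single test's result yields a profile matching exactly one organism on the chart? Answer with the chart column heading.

As reported, no row in the chart matches all 10 reactions.
Reversing Oxidase → still no organism matches.
Reversing OF glucose → still no organism matches.
Reversing Urease → still no organism matches.
Reversing Nitrate → still no organism matches.
Reversing ODC → still no organism matches.
Reversing ADH → still no organism matches.
Reversing Pigment → still no organism matches.
Reversing Citrate (to +) → unique match: Burkholderia pseudomallei.
Reversing Esculin → still no organism matches.
Reversing LDC → still no organism matches.

Citrate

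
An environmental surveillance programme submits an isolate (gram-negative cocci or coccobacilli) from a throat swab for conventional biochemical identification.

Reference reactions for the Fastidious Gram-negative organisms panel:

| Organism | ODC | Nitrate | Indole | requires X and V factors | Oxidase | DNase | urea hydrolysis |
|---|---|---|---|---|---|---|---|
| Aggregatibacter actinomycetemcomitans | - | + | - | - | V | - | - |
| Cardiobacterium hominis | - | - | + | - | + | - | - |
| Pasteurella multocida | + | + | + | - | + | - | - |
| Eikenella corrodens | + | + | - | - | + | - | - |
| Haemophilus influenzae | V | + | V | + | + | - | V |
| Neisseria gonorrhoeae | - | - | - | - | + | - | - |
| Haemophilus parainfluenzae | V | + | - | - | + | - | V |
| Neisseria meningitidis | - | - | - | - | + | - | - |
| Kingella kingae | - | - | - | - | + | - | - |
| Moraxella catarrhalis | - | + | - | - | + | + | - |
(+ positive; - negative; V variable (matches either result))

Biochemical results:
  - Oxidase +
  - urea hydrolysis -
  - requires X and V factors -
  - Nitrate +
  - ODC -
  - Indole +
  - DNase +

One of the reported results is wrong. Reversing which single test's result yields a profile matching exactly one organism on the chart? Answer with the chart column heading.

Indole

As reported, no row in the chart matches all 7 reactions.
Reversing Nitrate → still no organism matches.
Reversing requires X and V factors → still no organism matches.
Reversing ODC → still no organism matches.
Reversing urea hydrolysis → still no organism matches.
Reversing Oxidase → still no organism matches.
Reversing DNase → still no organism matches.
Reversing Indole (to -) → unique match: Moraxella catarrhalis.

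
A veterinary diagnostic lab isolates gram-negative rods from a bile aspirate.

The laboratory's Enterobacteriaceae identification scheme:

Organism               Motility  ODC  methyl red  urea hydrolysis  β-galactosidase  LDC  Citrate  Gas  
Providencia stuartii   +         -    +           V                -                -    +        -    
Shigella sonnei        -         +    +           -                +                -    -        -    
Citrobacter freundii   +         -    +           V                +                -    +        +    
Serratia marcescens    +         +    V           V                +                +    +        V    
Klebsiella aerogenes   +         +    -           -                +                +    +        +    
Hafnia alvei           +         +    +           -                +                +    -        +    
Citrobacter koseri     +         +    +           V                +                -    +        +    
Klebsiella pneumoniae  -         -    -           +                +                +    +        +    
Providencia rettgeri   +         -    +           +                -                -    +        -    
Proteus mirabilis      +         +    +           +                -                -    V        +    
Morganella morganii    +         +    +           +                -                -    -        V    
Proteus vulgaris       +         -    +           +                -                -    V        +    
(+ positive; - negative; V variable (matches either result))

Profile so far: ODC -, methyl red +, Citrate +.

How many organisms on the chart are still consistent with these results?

4

Citrate +: excludes Shigella sonnei, Hafnia alvei, Morganella morganii — 9 left.
ODC -: excludes Serratia marcescens, Klebsiella aerogenes, Citrobacter koseri, Proteus mirabilis — 5 left.
methyl red +: excludes Klebsiella pneumoniae — 4 left.
Still consistent: Citrobacter freundii, Proteus vulgaris, Providencia rettgeri, Providencia stuartii.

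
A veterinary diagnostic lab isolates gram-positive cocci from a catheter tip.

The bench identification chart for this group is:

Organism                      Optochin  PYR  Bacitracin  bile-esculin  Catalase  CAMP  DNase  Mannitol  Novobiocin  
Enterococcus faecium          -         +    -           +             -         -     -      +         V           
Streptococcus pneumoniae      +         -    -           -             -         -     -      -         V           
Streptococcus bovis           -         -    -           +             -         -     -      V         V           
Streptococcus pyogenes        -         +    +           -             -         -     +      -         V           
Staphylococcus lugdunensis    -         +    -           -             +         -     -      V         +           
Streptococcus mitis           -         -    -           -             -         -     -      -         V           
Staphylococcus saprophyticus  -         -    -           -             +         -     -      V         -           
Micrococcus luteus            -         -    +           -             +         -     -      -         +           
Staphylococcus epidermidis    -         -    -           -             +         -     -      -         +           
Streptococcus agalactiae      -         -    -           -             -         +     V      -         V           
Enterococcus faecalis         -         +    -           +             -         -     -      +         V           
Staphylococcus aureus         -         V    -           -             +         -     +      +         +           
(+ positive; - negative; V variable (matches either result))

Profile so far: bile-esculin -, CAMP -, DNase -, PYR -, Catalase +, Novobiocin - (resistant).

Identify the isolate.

Staphylococcus saprophyticus

CAMP -: excludes Streptococcus agalactiae — 11 left.
PYR -: excludes Enterococcus faecium, Streptococcus pyogenes, Staphylococcus lugdunensis, Enterococcus faecalis — 7 left.
Novobiocin -: excludes Micrococcus luteus, Staphylococcus epidermidis, Staphylococcus aureus — 4 left.
bile-esculin -: excludes Streptococcus bovis — 3 left.
DNase -: all 3 remaining candidates are consistent.
Catalase +: excludes Streptococcus pneumoniae, Streptococcus mitis — 1 left.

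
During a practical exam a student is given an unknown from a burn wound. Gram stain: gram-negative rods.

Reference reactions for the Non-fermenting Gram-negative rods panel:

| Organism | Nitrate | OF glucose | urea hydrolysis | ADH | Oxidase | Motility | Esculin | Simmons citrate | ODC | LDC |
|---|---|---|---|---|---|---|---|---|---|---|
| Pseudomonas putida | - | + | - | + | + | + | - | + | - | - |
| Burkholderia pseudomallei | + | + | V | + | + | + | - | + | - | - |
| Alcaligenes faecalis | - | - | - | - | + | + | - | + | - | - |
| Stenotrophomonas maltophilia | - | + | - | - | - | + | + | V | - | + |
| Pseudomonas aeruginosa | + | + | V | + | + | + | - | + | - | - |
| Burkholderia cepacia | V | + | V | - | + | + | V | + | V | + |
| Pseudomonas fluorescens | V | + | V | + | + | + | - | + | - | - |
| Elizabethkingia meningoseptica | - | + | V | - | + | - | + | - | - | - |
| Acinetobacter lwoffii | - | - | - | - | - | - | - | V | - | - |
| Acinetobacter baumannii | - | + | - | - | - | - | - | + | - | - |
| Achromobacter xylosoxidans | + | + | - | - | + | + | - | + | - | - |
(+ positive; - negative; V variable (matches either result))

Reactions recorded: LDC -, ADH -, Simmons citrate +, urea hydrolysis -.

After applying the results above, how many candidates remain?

urea hydrolysis -: all 11 remaining candidates are consistent.
ADH -: excludes Pseudomonas putida, Burkholderia pseudomallei, Pseudomonas aeruginosa, Pseudomonas fluorescens — 7 left.
Simmons citrate +: excludes Elizabethkingia meningoseptica — 6 left.
LDC -: excludes Stenotrophomonas maltophilia, Burkholderia cepacia — 4 left.
Still consistent: Achromobacter xylosoxidans, Acinetobacter baumannii, Acinetobacter lwoffii, Alcaligenes faecalis.

4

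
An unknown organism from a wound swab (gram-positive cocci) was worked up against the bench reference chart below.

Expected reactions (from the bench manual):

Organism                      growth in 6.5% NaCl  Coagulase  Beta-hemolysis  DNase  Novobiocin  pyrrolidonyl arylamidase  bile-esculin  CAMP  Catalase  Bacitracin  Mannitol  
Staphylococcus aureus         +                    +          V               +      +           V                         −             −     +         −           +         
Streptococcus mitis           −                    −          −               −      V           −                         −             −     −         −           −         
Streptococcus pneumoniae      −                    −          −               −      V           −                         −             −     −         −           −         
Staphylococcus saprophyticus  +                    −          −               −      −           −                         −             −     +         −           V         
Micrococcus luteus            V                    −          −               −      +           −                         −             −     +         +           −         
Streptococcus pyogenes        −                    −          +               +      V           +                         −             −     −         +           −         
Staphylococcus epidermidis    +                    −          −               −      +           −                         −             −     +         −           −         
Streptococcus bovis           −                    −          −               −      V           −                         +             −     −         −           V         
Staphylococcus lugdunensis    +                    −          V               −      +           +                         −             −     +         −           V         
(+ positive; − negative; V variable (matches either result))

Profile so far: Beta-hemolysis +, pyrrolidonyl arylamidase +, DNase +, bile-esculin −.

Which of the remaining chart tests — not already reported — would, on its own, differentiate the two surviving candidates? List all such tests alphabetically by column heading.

Bacitracin, Catalase, Coagulase, growth in 6.5% NaCl, Mannitol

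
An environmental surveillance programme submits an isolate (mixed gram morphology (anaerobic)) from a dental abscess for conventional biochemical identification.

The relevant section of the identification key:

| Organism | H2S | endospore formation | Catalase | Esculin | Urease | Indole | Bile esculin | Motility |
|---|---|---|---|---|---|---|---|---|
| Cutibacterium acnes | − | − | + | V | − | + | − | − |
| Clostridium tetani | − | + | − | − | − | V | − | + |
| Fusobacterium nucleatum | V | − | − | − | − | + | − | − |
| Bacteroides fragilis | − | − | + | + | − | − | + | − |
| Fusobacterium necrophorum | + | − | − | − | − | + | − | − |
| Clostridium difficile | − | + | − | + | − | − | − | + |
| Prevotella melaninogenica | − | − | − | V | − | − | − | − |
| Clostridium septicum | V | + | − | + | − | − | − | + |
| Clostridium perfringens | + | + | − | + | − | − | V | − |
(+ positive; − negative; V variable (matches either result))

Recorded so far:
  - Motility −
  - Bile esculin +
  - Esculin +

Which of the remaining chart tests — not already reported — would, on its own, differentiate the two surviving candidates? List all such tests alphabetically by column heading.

Motility −: excludes Clostridium tetani, Clostridium difficile, Clostridium septicum — 6 left.
Esculin +: excludes Fusobacterium nucleatum, Fusobacterium necrophorum — 4 left.
Bile esculin +: excludes Cutibacterium acnes, Prevotella melaninogenica — 2 left.
Two candidates remain: Bacteroides fragilis and Clostridium perfringens.
  H2S: Bacteroides fragilis −, Clostridium perfringens + — discriminates.
  endospore formation: Bacteroides fragilis −, Clostridium perfringens + — discriminates.
  Catalase: Bacteroides fragilis +, Clostridium perfringens − — discriminates.
  Urease: − vs − — same for both, does not separate.
  Indole: − vs − — same for both, does not separate.

Catalase, endospore formation, H2S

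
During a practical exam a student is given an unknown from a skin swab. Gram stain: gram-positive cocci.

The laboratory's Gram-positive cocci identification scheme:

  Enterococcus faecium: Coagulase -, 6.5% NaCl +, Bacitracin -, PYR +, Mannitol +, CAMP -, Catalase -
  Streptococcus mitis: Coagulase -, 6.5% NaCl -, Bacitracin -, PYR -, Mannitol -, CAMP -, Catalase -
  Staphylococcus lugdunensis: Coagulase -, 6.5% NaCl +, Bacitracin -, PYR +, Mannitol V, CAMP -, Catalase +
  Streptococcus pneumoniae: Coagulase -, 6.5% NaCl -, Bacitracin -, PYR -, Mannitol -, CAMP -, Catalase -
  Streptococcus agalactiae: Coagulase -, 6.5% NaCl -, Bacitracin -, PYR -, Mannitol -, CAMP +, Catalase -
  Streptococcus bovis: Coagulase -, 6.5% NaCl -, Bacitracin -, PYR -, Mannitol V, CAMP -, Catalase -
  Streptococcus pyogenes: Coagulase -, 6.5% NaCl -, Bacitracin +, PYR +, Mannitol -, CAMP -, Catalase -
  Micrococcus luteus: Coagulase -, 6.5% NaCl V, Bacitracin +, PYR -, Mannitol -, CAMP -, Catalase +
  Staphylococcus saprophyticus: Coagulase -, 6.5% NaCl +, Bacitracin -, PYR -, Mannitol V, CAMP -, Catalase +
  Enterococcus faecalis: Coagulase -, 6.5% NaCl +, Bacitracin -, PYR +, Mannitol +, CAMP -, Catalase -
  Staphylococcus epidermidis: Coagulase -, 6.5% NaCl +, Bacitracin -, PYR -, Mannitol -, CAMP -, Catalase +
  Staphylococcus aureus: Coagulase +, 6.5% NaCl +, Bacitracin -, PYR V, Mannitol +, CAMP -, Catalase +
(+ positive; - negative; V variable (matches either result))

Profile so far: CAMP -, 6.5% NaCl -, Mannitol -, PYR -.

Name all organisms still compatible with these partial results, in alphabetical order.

Micrococcus luteus, Streptococcus bovis, Streptococcus mitis, Streptococcus pneumoniae

CAMP -: excludes Streptococcus agalactiae — 11 left.
Mannitol -: excludes Enterococcus faecium, Enterococcus faecalis, Staphylococcus aureus — 8 left.
PYR -: excludes Staphylococcus lugdunensis, Streptococcus pyogenes — 6 left.
6.5% NaCl -: excludes Staphylococcus saprophyticus, Staphylococcus epidermidis — 4 left.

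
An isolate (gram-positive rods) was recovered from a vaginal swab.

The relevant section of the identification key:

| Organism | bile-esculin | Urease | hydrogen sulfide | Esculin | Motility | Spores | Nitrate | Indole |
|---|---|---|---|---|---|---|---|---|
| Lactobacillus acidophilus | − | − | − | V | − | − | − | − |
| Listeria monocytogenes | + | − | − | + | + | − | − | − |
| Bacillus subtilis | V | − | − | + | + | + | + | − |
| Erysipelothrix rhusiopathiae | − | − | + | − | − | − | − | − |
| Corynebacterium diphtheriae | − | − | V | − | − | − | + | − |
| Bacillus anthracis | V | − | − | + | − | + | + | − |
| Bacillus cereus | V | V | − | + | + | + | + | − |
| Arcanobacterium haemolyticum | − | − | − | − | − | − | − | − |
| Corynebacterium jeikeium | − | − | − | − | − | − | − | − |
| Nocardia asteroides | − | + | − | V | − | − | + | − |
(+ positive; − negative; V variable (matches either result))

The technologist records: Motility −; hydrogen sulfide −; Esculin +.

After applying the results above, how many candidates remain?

3

Motility −: excludes Listeria monocytogenes, Bacillus subtilis, Bacillus cereus — 7 left.
Esculin +: excludes Erysipelothrix rhusiopathiae, Corynebacterium diphtheriae, Arcanobacterium haemolyticum, Corynebacterium jeikeium — 3 left.
hydrogen sulfide −: all 3 remaining candidates are consistent.
Still consistent: Bacillus anthracis, Lactobacillus acidophilus, Nocardia asteroides.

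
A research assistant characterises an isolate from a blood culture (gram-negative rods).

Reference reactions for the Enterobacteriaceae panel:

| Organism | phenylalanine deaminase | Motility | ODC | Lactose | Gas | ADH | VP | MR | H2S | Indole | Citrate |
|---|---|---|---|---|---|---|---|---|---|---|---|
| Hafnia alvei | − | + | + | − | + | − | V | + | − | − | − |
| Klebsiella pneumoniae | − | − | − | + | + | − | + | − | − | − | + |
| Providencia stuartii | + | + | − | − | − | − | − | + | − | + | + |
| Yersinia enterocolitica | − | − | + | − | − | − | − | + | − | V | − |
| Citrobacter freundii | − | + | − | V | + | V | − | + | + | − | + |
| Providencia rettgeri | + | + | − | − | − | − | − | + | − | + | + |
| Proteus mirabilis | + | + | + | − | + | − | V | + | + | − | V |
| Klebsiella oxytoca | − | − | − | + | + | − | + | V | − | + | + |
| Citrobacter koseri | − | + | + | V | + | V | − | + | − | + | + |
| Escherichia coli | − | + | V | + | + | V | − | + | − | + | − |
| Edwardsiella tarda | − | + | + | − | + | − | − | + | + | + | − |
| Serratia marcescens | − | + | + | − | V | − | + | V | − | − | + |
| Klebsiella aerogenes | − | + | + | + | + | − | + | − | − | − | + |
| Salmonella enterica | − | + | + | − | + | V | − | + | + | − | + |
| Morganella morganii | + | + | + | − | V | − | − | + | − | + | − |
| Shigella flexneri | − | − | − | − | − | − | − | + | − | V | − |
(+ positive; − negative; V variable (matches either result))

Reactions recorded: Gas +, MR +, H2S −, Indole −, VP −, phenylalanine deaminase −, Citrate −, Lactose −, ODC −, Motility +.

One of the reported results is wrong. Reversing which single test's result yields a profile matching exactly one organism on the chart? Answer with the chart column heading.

As reported, no row in the chart matches all 10 reactions.
Reversing Motility → still no organism matches.
Reversing ODC (to +) → unique match: Hafnia alvei.
Reversing phenylalanine deaminase → still no organism matches.
Reversing Gas → still no organism matches.
Reversing H2S → still no organism matches.
Reversing MR → still no organism matches.
Reversing Lactose → still no organism matches.
Reversing VP → still no organism matches.
Reversing Indole → still no organism matches.
Reversing Citrate → still no organism matches.

ODC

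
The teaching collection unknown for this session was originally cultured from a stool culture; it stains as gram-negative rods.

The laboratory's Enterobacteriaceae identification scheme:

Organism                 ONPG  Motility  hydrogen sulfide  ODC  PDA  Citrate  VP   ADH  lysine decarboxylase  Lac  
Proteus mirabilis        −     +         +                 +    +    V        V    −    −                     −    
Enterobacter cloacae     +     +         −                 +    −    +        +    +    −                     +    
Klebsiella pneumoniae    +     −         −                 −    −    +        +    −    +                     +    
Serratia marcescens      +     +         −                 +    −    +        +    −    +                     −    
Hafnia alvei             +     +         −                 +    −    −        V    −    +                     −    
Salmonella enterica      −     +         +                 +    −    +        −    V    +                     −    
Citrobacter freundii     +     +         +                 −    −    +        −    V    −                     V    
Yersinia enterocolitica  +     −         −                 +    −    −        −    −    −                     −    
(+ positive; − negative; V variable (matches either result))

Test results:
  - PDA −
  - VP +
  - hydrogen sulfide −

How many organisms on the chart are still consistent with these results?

4

hydrogen sulfide −: excludes Proteus mirabilis, Salmonella enterica, Citrobacter freundii — 5 left.
PDA −: all 5 remaining candidates are consistent.
VP +: excludes Yersinia enterocolitica — 4 left.
Still consistent: Enterobacter cloacae, Hafnia alvei, Klebsiella pneumoniae, Serratia marcescens.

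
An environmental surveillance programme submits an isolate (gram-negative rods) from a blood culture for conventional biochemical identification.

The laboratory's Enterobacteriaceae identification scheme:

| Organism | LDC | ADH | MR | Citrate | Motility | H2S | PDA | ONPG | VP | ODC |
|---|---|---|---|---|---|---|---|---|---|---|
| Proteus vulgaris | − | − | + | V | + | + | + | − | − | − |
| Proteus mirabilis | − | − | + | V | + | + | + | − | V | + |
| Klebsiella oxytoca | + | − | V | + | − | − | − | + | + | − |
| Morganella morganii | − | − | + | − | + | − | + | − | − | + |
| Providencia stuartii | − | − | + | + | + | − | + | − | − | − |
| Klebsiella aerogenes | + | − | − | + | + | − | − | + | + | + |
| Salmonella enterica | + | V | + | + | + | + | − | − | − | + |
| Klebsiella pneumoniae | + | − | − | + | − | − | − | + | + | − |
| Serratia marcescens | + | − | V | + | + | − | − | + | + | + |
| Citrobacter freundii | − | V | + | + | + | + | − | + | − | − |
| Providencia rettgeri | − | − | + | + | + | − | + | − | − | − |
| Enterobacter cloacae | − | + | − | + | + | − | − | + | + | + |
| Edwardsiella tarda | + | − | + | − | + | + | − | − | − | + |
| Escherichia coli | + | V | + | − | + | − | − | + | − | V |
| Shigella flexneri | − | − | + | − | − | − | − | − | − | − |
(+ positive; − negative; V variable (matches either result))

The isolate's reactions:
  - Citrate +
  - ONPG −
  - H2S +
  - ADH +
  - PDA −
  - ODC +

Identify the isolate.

Citrate +: excludes Morganella morganii, Edwardsiella tarda, Escherichia coli, Shigella flexneri — 11 left.
ADH +: excludes 8 organisms — 3 left.
ONPG −: excludes Citrobacter freundii, Enterobacter cloacae — 1 left.
PDA −: the one remaining candidate is consistent.
H2S +: the one remaining candidate is consistent.
ODC +: the one remaining candidate is consistent.

Salmonella enterica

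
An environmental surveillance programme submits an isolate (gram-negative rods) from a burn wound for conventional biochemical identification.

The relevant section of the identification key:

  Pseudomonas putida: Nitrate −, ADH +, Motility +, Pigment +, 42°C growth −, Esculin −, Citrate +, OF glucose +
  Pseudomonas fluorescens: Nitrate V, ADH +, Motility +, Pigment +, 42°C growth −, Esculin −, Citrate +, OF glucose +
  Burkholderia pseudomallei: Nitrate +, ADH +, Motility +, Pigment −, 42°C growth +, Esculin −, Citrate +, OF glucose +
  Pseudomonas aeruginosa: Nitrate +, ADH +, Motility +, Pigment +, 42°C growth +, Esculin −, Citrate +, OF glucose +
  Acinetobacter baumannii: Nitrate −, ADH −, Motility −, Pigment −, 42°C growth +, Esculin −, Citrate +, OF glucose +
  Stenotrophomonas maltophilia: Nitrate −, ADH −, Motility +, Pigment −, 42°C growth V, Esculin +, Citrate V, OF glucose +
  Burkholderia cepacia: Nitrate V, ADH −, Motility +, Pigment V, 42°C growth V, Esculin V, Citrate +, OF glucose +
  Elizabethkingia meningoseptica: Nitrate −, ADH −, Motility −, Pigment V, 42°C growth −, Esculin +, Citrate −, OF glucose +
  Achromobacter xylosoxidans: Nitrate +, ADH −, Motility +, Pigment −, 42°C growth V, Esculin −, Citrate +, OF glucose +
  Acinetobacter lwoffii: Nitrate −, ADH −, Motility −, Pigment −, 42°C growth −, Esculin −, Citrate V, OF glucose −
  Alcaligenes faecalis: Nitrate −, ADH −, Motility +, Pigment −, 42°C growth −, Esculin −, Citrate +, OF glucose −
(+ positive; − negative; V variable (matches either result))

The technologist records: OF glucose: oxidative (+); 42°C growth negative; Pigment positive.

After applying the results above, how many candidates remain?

4

Pigment +: excludes 6 organisms — 5 left.
42°C growth −: excludes Pseudomonas aeruginosa — 4 left.
OF glucose +: all 4 remaining candidates are consistent.
Still consistent: Burkholderia cepacia, Elizabethkingia meningoseptica, Pseudomonas fluorescens, Pseudomonas putida.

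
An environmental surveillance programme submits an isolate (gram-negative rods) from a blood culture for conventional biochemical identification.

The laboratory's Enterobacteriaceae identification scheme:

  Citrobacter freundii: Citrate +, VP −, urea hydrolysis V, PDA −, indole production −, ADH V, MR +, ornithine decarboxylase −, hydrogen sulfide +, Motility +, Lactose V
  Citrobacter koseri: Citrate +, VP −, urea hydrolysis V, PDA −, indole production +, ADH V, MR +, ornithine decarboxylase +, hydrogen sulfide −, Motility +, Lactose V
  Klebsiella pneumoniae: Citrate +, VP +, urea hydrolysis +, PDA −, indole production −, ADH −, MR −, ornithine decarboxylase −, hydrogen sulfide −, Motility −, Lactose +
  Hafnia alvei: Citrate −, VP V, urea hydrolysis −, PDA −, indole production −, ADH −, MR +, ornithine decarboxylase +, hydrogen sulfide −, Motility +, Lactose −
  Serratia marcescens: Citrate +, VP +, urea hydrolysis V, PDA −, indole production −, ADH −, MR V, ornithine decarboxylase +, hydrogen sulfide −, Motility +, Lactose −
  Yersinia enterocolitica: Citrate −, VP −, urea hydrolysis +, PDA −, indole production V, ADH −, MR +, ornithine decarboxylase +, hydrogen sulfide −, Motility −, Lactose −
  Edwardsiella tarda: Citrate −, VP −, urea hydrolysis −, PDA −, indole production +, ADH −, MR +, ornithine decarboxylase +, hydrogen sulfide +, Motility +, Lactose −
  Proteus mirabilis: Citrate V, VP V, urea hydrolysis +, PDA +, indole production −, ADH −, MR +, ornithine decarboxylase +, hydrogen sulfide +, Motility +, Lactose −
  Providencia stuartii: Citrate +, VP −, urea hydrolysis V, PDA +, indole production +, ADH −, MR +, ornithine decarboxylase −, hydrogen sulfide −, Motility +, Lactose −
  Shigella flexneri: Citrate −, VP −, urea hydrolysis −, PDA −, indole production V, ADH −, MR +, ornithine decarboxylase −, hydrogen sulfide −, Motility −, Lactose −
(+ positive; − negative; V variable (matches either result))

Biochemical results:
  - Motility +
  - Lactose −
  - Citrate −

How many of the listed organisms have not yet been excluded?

Motility +: excludes Klebsiella pneumoniae, Yersinia enterocolitica, Shigella flexneri — 7 left.
Citrate −: excludes Citrobacter freundii, Citrobacter koseri, Serratia marcescens, Providencia stuartii — 3 left.
Lactose −: all 3 remaining candidates are consistent.
Still consistent: Edwardsiella tarda, Hafnia alvei, Proteus mirabilis.

3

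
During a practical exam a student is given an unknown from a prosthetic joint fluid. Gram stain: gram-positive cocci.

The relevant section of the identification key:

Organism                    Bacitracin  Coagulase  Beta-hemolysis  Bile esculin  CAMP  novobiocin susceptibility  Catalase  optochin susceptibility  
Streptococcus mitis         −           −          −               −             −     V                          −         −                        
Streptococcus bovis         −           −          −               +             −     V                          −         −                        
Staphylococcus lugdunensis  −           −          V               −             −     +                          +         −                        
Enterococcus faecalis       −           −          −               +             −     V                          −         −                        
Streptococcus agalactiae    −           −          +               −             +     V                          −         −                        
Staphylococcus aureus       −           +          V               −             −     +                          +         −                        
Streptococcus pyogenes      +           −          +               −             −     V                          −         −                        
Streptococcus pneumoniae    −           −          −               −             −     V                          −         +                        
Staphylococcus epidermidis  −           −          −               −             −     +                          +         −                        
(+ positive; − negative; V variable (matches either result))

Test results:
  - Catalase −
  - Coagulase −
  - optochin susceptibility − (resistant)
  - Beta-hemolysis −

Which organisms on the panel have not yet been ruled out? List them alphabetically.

Enterococcus faecalis, Streptococcus bovis, Streptococcus mitis

Catalase −: excludes Staphylococcus lugdunensis, Staphylococcus aureus, Staphylococcus epidermidis — 6 left.
Coagulase −: all 6 remaining candidates are consistent.
optochin susceptibility −: excludes Streptococcus pneumoniae — 5 left.
Beta-hemolysis −: excludes Streptococcus agalactiae, Streptococcus pyogenes — 3 left.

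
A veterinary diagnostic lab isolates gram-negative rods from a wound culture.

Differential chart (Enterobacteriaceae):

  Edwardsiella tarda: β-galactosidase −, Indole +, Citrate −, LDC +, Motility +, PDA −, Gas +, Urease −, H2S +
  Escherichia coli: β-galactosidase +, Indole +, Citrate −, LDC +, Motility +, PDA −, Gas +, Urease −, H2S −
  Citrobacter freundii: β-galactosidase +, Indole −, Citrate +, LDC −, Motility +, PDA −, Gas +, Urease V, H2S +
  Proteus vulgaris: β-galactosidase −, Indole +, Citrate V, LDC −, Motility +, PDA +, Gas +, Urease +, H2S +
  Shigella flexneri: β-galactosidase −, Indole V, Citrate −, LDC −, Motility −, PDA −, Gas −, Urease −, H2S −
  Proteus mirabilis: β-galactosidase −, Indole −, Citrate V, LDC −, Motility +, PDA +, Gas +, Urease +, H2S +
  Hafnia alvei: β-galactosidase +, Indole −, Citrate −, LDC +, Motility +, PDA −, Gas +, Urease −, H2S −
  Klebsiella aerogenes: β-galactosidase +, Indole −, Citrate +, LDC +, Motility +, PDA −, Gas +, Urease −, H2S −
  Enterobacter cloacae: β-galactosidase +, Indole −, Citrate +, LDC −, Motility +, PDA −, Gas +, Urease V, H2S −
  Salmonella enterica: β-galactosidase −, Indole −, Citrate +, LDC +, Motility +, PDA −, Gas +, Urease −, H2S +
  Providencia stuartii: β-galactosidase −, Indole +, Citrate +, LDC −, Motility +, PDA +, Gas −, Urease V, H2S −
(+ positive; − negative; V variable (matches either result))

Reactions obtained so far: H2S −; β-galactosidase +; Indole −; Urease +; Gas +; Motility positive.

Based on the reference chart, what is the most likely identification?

Enterobacter cloacae

H2S −: excludes 5 organisms — 6 left.
Indole −: excludes Escherichia coli, Providencia stuartii — 4 left.
Gas +: excludes Shigella flexneri — 3 left.
Motility +: all 3 remaining candidates are consistent.
β-galactosidase +: all 3 remaining candidates are consistent.
Urease +: excludes Hafnia alvei, Klebsiella aerogenes — 1 left.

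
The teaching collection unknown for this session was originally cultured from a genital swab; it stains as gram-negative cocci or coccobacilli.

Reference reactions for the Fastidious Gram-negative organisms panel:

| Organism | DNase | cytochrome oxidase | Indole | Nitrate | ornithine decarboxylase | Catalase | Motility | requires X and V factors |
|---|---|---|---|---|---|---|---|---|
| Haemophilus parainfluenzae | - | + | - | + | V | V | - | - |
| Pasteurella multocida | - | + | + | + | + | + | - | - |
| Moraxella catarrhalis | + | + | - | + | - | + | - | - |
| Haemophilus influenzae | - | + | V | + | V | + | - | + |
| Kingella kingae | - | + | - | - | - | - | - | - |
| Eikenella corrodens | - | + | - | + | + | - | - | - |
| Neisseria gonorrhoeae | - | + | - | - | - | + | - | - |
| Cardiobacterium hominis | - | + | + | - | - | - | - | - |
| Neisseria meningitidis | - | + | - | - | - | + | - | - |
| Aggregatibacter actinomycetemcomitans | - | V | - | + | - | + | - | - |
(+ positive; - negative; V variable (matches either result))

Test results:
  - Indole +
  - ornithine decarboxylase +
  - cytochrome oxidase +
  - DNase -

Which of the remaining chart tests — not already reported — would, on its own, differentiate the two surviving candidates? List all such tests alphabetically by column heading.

DNase -: excludes Moraxella catarrhalis — 9 left.
Indole +: excludes 6 organisms — 3 left.
cytochrome oxidase +: all 3 remaining candidates are consistent.
ornithine decarboxylase +: excludes Cardiobacterium hominis — 2 left.
Two candidates remain: Haemophilus influenzae and Pasteurella multocida.
  Nitrate: + vs + — same for both, does not separate.
  Catalase: + vs + — same for both, does not separate.
  Motility: - vs - — same for both, does not separate.
  requires X and V factors: Haemophilus influenzae +, Pasteurella multocida - — discriminates.

requires X and V factors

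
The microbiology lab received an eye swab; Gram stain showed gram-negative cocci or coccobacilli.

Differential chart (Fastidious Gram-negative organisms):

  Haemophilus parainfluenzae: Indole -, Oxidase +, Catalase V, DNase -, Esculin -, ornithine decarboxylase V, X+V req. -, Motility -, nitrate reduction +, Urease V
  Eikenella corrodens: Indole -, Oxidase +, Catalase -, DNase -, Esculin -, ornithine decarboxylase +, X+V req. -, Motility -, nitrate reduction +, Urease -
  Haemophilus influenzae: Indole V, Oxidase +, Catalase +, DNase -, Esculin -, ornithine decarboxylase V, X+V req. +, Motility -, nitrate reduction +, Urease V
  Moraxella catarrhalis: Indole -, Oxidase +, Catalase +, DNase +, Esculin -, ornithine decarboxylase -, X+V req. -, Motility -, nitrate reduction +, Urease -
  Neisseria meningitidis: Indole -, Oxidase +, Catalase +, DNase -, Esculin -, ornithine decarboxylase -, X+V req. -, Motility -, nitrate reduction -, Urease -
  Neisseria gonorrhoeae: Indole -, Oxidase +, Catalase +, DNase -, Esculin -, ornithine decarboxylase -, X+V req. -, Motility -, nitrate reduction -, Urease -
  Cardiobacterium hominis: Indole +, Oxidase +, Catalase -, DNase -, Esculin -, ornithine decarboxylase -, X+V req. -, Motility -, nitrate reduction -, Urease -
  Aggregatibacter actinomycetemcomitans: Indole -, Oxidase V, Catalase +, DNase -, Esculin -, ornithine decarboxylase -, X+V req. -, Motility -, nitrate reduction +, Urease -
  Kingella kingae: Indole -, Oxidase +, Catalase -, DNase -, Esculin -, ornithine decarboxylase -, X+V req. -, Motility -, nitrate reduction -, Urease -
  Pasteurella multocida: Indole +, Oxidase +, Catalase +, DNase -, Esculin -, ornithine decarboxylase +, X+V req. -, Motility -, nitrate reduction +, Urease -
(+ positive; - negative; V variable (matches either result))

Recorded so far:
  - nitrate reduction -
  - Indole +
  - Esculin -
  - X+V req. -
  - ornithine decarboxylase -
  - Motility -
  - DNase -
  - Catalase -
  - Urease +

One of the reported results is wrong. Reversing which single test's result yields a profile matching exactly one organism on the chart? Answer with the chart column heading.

Urease

As reported, no row in the chart matches all 9 reactions.
Reversing Motility → still no organism matches.
Reversing Catalase → still no organism matches.
Reversing Esculin → still no organism matches.
Reversing DNase → still no organism matches.
Reversing X+V req. → still no organism matches.
Reversing Urease (to -) → unique match: Cardiobacterium hominis.
Reversing nitrate reduction → still no organism matches.
Reversing ornithine decarboxylase → still no organism matches.
Reversing Indole → still no organism matches.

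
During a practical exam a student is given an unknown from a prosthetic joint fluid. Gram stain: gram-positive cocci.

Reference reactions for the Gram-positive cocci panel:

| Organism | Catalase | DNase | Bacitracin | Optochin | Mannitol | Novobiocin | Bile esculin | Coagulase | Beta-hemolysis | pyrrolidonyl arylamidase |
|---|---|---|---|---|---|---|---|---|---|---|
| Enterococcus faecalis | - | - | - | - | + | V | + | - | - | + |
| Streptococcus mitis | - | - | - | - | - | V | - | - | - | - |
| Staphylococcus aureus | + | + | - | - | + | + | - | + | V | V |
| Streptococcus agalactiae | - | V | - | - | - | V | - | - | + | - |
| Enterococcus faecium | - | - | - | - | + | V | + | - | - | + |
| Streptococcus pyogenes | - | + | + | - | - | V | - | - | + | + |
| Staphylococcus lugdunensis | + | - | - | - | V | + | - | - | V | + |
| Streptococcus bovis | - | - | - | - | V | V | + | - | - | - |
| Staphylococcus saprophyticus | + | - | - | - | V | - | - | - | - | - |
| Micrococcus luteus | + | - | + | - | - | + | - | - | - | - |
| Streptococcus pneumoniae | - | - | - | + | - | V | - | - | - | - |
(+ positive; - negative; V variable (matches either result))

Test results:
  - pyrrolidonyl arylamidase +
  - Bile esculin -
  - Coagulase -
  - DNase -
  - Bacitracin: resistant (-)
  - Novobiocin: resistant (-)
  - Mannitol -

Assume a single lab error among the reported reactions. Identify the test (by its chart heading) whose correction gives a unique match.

Novobiocin

As reported, no row in the chart matches all 7 reactions.
Reversing Bile esculin → still no organism matches.
Reversing Mannitol → still no organism matches.
Reversing Novobiocin (to +) → unique match: Staphylococcus lugdunensis.
Reversing Coagulase → still no organism matches.
Reversing Bacitracin → still no organism matches.
Reversing pyrrolidonyl arylamidase → 4 organisms match (not unique).
Reversing DNase → still no organism matches.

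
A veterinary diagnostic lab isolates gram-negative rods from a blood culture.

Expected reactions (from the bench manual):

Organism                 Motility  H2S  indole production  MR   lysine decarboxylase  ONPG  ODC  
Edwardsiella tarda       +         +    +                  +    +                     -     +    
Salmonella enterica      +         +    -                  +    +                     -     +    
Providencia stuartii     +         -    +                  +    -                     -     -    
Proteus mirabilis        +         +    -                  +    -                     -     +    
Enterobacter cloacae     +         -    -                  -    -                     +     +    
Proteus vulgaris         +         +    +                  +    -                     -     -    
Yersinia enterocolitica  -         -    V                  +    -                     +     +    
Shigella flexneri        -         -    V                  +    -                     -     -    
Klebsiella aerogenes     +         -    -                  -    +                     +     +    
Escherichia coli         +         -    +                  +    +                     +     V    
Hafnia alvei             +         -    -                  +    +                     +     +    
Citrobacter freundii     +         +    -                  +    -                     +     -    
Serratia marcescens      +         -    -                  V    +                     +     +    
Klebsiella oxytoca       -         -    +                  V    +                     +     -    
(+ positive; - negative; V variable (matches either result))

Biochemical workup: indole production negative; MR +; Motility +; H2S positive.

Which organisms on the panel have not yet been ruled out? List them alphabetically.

Citrobacter freundii, Proteus mirabilis, Salmonella enterica

indole production -: excludes 5 organisms — 9 left.
MR +: excludes Enterobacter cloacae, Klebsiella aerogenes — 7 left.
Motility +: excludes Yersinia enterocolitica, Shigella flexneri — 5 left.
H2S +: excludes Hafnia alvei, Serratia marcescens — 3 left.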